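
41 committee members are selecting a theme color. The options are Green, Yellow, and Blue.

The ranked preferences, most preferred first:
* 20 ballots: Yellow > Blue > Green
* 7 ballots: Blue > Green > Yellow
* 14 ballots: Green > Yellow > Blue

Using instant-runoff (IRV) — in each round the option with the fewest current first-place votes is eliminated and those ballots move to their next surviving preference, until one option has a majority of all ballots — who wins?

Green

Round 1: Green 14, Yellow 20, Blue 7. Blue eliminated.
Round 2: Green 21, Yellow 20. Green has a majority (≥21).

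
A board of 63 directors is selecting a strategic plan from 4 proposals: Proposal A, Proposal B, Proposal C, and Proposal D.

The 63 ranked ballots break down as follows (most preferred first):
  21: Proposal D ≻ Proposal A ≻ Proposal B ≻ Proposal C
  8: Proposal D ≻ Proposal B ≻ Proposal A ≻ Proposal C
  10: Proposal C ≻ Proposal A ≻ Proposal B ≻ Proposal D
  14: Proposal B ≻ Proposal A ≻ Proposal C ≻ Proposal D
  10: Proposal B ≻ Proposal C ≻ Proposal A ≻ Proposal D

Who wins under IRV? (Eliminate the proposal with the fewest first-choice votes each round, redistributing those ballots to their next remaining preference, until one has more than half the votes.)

Round 1: Proposal A 0, Proposal B 24, Proposal C 10, Proposal D 29. Proposal A eliminated.
Round 2: Proposal B 24, Proposal C 10, Proposal D 29. Proposal C eliminated.
Round 3: Proposal B 34, Proposal D 29. Proposal B has a majority (≥32).

Proposal B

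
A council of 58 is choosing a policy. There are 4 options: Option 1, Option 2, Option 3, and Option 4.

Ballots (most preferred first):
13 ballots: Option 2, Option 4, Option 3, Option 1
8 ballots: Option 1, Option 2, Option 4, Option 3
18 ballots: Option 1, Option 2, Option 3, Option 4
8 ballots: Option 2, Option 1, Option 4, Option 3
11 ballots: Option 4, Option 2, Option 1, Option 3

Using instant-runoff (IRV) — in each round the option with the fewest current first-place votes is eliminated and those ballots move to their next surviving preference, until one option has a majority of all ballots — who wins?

Round 1: Option 1 26, Option 2 21, Option 3 0, Option 4 11. Option 3 eliminated.
Round 2: Option 1 26, Option 2 21, Option 4 11. Option 4 eliminated.
Round 3: Option 1 26, Option 2 32. Option 2 has a majority (≥30).

Option 2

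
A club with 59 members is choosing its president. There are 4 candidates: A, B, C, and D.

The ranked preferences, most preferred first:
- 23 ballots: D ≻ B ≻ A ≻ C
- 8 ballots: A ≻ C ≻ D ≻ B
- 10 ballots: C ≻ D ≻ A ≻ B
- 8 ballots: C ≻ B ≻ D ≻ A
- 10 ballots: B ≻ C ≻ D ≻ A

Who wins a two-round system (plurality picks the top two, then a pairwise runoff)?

C

Round 1 first-place votes: A 8, B 10, C 18, D 23. D and C advance.
Runoff: D is ranked above C on 23 ballots, C above D on 36.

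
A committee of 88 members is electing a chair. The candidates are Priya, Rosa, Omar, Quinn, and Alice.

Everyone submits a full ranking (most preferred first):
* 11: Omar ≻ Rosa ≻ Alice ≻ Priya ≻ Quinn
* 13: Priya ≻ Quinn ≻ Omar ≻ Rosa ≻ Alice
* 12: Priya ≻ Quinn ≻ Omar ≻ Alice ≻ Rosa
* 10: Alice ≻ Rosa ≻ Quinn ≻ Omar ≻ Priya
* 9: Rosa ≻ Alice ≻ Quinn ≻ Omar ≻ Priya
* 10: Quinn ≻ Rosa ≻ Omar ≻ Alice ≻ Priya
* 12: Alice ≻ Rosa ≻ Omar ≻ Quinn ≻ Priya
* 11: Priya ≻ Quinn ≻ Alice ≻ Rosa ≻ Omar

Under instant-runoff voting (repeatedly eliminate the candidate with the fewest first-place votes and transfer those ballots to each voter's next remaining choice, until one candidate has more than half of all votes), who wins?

Alice

Round 1: Priya 36, Rosa 9, Omar 11, Quinn 10, Alice 22. Rosa eliminated.
Round 2: Priya 36, Omar 11, Quinn 10, Alice 31. Quinn eliminated.
Round 3: Priya 36, Omar 21, Alice 31. Omar eliminated.
Round 4: Priya 36, Alice 52. Alice has a majority (≥45).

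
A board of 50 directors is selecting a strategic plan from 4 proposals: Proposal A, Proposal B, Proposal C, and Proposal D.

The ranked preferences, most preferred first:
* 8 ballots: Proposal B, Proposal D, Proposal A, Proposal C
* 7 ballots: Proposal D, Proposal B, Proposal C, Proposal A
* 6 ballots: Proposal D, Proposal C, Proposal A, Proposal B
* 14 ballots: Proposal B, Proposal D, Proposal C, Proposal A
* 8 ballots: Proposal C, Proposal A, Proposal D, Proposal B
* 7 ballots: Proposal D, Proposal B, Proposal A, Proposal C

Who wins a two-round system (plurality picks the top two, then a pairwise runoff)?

Round 1 first-place votes: Proposal A 0, Proposal B 22, Proposal C 8, Proposal D 20. Proposal B and Proposal D advance.
Runoff: Proposal B is ranked above Proposal D on 22 ballots, Proposal D above Proposal B on 28.

Proposal D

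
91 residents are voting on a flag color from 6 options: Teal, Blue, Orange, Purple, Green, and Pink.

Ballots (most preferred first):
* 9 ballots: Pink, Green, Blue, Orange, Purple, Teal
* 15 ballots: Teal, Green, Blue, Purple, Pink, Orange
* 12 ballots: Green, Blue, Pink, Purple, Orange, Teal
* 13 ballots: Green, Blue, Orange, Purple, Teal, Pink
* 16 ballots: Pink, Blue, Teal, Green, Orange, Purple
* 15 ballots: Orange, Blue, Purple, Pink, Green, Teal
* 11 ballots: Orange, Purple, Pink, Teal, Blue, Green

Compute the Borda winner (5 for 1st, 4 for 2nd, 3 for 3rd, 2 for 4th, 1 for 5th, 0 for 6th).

Blue

Teal: 9×0 + 15×5 + 12×0 + 13×1 + 16×3 + 15×0 + 11×2 = 158
Blue: 9×3 + 15×3 + 12×4 + 13×4 + 16×4 + 15×4 + 11×1 = 307
Orange: 9×2 + 15×0 + 12×1 + 13×3 + 16×1 + 15×5 + 11×5 = 215
Purple: 9×1 + 15×2 + 12×2 + 13×2 + 16×0 + 15×3 + 11×4 = 178
Green: 9×4 + 15×4 + 12×5 + 13×5 + 16×2 + 15×1 + 11×0 = 268
Pink: 9×5 + 15×1 + 12×3 + 13×0 + 16×5 + 15×2 + 11×3 = 239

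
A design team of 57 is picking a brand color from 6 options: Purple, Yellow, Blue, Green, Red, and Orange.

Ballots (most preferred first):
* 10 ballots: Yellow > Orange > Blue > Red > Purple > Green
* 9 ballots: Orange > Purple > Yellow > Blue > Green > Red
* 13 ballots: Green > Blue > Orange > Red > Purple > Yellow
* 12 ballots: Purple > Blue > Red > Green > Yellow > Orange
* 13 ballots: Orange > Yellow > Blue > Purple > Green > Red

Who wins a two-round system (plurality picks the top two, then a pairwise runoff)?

Round 1 first-place votes: Purple 12, Yellow 10, Blue 0, Green 13, Red 0, Orange 22. Orange and Green advance.
Runoff: Orange is ranked above Green on 32 ballots, Green above Orange on 25.

Orange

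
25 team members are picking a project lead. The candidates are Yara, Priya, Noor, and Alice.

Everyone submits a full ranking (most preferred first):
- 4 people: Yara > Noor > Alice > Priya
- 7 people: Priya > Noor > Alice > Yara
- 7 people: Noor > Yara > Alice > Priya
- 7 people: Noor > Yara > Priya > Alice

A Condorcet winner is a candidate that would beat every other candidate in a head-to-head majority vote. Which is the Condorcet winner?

Noor vs Yara: 21–4
Noor vs Priya: 18–7
Noor vs Alice: 25–0
Noor beats every other candidate.

Noor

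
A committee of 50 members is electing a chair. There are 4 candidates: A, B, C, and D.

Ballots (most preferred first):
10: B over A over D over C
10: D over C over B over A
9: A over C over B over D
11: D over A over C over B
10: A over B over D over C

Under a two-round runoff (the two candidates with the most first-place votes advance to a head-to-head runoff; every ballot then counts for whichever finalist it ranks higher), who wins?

Round 1 first-place votes: A 19, B 10, C 0, D 21. D and A advance.
Runoff: D is ranked above A on 21 ballots, A above D on 29.

A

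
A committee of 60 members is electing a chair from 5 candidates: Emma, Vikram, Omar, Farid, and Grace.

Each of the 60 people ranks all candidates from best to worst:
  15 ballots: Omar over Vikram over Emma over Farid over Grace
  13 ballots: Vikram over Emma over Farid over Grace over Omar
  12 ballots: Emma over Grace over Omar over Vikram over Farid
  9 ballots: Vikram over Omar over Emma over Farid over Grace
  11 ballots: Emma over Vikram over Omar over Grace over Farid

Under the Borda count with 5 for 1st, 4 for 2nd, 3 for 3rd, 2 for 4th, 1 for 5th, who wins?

Emma

Emma: 15×3 + 13×4 + 12×5 + 9×3 + 11×5 = 239
Vikram: 15×4 + 13×5 + 12×2 + 9×5 + 11×4 = 238
Omar: 15×5 + 13×1 + 12×3 + 9×4 + 11×3 = 193
Farid: 15×2 + 13×3 + 12×1 + 9×2 + 11×1 = 110
Grace: 15×1 + 13×2 + 12×4 + 9×1 + 11×2 = 120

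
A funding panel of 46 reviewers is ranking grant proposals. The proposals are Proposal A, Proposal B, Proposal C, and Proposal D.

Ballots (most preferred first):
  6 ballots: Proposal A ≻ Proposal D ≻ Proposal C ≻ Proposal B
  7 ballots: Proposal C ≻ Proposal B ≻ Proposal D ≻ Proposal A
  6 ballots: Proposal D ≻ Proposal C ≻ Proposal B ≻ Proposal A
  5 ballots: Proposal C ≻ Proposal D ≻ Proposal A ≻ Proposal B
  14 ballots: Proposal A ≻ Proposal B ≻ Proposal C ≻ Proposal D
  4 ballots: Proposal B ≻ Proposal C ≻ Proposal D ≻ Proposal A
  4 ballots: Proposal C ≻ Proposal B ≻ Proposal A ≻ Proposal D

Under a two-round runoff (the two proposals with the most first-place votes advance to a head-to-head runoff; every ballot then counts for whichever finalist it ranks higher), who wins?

Proposal C

Round 1 first-place votes: Proposal A 20, Proposal B 4, Proposal C 16, Proposal D 6. Proposal A and Proposal C advance.
Runoff: Proposal A is ranked above Proposal C on 20 ballots, Proposal C above Proposal A on 26.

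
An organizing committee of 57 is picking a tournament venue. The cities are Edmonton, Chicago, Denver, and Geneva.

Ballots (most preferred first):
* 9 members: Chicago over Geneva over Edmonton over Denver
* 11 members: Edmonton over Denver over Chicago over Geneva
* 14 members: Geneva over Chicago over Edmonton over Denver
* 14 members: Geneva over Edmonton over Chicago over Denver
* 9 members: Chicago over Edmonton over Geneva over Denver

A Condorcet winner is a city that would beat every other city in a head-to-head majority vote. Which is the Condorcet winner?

Chicago vs Edmonton: 32–25
Chicago vs Denver: 46–11
Chicago vs Geneva: 29–28
Chicago beats every other city.

Chicago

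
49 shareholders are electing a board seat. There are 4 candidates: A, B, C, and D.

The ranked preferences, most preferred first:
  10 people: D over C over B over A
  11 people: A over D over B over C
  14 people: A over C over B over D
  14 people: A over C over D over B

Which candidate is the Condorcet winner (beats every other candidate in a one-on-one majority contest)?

A vs B: 39–10
A vs C: 39–10
A vs D: 39–10
A beats every other candidate.

A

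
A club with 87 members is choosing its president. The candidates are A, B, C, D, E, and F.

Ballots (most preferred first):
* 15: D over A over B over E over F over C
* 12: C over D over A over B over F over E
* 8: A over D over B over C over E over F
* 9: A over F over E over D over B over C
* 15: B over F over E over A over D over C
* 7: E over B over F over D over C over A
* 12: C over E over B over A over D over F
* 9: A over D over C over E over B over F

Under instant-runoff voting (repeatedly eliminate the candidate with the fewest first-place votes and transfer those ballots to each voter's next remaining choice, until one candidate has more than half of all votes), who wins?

A

Round 1: A 26, B 15, C 24, D 15, E 7, F 0. F eliminated.
Round 2: A 26, B 15, C 24, D 15, E 7. E eliminated.
Round 3: A 26, B 22, C 24, D 15. D eliminated.
Round 4: A 41, B 22, C 24. B eliminated.
Round 5: A 56, C 31. A has a majority (≥44).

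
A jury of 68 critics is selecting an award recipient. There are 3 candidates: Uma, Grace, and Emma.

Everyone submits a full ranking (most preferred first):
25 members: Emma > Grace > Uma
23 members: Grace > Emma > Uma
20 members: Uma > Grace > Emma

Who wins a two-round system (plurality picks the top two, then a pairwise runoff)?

Round 1 first-place votes: Uma 20, Grace 23, Emma 25. Emma and Grace advance.
Runoff: Emma is ranked above Grace on 25 ballots, Grace above Emma on 43.

Grace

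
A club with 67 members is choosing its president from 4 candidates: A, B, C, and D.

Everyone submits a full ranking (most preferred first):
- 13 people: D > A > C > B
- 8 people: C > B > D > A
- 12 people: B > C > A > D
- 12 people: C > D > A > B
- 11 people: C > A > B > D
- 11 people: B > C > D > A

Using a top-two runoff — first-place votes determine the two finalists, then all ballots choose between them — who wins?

Round 1 first-place votes: A 0, B 23, C 31, D 13. C and B advance.
Runoff: C is ranked above B on 44 ballots, B above C on 23.

C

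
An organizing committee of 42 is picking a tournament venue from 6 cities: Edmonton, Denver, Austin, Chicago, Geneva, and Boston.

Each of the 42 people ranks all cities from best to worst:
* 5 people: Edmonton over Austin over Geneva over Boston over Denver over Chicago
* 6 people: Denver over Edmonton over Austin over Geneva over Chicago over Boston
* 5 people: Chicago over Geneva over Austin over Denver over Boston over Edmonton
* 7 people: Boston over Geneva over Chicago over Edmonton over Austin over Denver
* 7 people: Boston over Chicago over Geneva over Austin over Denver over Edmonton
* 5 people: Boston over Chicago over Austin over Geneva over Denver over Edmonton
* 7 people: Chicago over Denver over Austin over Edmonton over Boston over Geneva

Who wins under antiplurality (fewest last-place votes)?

Last-place votes: Edmonton 17, Denver 7, Austin 0, Chicago 5, Geneva 7, Boston 6.

Austin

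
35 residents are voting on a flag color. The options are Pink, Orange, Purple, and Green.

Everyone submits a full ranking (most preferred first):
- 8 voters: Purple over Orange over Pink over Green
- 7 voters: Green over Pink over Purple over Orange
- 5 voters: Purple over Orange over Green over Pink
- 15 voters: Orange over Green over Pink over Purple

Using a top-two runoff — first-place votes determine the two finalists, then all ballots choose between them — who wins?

Purple

Round 1 first-place votes: Pink 0, Orange 15, Purple 13, Green 7. Orange and Purple advance.
Runoff: Orange is ranked above Purple on 15 ballots, Purple above Orange on 20.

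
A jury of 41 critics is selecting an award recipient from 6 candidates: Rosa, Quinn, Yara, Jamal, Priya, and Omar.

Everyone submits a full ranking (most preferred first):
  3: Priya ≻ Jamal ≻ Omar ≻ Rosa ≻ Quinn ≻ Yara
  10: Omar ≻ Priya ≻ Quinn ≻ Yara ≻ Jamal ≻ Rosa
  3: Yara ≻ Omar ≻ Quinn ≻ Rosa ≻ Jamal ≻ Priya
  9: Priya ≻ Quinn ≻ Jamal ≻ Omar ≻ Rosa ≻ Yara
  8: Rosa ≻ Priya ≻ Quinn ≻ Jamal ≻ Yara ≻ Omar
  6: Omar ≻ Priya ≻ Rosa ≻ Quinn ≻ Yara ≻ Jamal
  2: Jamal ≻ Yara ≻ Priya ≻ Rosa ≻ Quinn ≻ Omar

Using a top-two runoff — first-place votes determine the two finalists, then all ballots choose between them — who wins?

Priya

Round 1 first-place votes: Rosa 8, Quinn 0, Yara 3, Jamal 2, Priya 12, Omar 16. Omar and Priya advance.
Runoff: Omar is ranked above Priya on 19 ballots, Priya above Omar on 22.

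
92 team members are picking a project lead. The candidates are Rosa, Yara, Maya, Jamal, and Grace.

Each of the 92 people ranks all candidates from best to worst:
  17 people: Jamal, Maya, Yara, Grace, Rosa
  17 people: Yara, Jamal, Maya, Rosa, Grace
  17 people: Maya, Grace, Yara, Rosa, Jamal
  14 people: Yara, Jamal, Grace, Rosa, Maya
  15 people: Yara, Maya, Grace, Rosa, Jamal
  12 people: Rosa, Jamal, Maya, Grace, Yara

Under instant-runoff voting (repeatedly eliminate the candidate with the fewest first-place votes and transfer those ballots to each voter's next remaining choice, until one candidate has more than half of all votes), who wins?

Yara

Round 1: Rosa 12, Yara 46, Maya 17, Jamal 17, Grace 0. Grace eliminated.
Round 2: Rosa 12, Yara 46, Maya 17, Jamal 17. Rosa eliminated.
Round 3: Yara 46, Maya 17, Jamal 29. Maya eliminated.
Round 4: Yara 63, Jamal 29. Yara has a majority (≥47).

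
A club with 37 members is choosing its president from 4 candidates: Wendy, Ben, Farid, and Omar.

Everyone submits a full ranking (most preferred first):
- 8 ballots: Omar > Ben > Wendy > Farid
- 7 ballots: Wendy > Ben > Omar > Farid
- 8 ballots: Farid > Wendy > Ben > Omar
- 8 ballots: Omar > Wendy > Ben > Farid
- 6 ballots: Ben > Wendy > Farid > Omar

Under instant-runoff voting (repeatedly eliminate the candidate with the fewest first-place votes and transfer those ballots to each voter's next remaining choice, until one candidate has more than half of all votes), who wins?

Wendy

Round 1: Wendy 7, Ben 6, Farid 8, Omar 16. Ben eliminated.
Round 2: Wendy 13, Farid 8, Omar 16. Farid eliminated.
Round 3: Wendy 21, Omar 16. Wendy has a majority (≥19).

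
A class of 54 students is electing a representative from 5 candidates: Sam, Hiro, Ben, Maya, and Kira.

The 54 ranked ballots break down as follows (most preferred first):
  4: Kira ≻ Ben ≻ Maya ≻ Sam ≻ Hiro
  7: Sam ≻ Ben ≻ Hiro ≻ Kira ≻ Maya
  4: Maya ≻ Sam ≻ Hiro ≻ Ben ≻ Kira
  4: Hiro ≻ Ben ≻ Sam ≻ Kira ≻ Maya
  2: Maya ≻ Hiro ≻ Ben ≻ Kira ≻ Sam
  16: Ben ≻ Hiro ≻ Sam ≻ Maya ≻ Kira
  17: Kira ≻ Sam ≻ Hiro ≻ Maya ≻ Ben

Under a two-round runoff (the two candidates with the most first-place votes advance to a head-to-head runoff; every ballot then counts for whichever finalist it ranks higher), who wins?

Ben

Round 1 first-place votes: Sam 7, Hiro 4, Ben 16, Maya 6, Kira 21. Kira and Ben advance.
Runoff: Kira is ranked above Ben on 21 ballots, Ben above Kira on 33.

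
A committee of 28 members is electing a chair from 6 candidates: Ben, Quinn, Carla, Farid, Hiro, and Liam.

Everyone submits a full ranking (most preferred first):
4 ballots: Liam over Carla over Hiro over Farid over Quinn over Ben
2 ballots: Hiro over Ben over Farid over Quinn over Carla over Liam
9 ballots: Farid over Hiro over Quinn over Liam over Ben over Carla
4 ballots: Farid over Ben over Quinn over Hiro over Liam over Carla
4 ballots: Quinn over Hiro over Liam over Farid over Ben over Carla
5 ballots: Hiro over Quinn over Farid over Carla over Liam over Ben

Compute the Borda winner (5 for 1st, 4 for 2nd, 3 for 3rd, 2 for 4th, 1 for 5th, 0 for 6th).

Ben: 4×0 + 2×4 + 9×1 + 4×4 + 4×1 + 5×0 = 37
Quinn: 4×1 + 2×2 + 9×3 + 4×3 + 4×5 + 5×4 = 87
Carla: 4×4 + 2×1 + 9×0 + 4×0 + 4×0 + 5×2 = 28
Farid: 4×2 + 2×3 + 9×5 + 4×5 + 4×2 + 5×3 = 102
Hiro: 4×3 + 2×5 + 9×4 + 4×2 + 4×4 + 5×5 = 107
Liam: 4×5 + 2×0 + 9×2 + 4×1 + 4×3 + 5×1 = 59

Hiro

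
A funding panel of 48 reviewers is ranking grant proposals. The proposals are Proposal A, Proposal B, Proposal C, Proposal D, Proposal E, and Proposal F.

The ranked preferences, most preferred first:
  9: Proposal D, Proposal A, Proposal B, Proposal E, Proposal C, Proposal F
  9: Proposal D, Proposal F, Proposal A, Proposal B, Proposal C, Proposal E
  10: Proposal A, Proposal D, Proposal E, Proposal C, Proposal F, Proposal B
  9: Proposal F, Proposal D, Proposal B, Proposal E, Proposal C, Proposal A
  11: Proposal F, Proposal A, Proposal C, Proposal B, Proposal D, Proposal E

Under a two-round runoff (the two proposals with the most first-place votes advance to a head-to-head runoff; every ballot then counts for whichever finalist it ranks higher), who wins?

Proposal D

Round 1 first-place votes: Proposal A 10, Proposal B 0, Proposal C 0, Proposal D 18, Proposal E 0, Proposal F 20. Proposal F and Proposal D advance.
Runoff: Proposal F is ranked above Proposal D on 20 ballots, Proposal D above Proposal F on 28.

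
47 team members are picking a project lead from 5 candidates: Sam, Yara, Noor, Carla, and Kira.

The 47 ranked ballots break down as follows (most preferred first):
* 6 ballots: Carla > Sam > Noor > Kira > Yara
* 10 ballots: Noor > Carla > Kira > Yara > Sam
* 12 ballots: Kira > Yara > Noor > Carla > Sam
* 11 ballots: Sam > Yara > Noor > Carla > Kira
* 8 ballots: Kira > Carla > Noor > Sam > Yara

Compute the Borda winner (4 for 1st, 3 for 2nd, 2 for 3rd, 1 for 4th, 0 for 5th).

Sam: 6×3 + 10×0 + 12×0 + 11×4 + 8×1 = 70
Yara: 6×0 + 10×1 + 12×3 + 11×3 + 8×0 = 79
Noor: 6×2 + 10×4 + 12×2 + 11×2 + 8×2 = 114
Carla: 6×4 + 10×3 + 12×1 + 11×1 + 8×3 = 101
Kira: 6×1 + 10×2 + 12×4 + 11×0 + 8×4 = 106

Noor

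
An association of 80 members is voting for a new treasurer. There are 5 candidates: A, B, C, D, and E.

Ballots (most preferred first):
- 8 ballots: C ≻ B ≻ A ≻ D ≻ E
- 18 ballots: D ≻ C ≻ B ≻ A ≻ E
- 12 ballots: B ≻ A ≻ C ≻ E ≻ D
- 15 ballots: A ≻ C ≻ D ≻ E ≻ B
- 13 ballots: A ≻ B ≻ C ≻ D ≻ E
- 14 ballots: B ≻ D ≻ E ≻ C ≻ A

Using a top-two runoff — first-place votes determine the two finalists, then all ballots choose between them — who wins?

B

Round 1 first-place votes: A 28, B 26, C 8, D 18, E 0. A and B advance.
Runoff: A is ranked above B on 28 ballots, B above A on 52.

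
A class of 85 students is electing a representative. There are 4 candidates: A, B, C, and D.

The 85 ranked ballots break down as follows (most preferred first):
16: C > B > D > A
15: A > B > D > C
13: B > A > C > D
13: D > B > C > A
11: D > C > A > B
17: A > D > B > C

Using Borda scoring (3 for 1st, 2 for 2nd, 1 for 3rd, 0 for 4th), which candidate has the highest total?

A: 16×0 + 15×3 + 13×2 + 13×0 + 11×1 + 17×3 = 133
B: 16×2 + 15×2 + 13×3 + 13×2 + 11×0 + 17×1 = 144
C: 16×3 + 15×0 + 13×1 + 13×1 + 11×2 + 17×0 = 96
D: 16×1 + 15×1 + 13×0 + 13×3 + 11×3 + 17×2 = 137

B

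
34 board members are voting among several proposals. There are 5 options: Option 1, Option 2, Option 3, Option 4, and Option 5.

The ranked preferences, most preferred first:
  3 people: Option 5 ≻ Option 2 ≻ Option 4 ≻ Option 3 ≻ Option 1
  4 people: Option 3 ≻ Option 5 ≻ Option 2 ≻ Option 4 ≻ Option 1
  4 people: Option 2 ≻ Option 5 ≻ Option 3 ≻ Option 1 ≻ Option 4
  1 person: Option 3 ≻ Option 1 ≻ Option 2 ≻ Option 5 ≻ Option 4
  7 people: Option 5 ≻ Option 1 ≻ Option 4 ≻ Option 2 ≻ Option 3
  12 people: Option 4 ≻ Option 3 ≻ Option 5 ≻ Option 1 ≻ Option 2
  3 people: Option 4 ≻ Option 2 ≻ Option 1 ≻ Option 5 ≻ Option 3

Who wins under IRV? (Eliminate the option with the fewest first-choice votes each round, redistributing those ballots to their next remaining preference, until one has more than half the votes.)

Option 5

Round 1: Option 1 0, Option 2 4, Option 3 5, Option 4 15, Option 5 10. Option 1 eliminated.
Round 2: Option 2 4, Option 3 5, Option 4 15, Option 5 10. Option 2 eliminated.
Round 3: Option 3 5, Option 4 15, Option 5 14. Option 3 eliminated.
Round 4: Option 4 15, Option 5 19. Option 5 has a majority (≥18).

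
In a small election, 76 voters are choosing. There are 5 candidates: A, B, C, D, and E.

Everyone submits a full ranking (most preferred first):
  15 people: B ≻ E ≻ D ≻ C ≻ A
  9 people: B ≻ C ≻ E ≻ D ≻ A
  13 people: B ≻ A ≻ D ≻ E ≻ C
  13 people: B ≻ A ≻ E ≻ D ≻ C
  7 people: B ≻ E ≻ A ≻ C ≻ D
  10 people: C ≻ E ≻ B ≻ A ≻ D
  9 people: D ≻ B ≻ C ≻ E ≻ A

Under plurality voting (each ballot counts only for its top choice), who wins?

B

First-place votes: A 0, B 57, C 10, D 9, E 0.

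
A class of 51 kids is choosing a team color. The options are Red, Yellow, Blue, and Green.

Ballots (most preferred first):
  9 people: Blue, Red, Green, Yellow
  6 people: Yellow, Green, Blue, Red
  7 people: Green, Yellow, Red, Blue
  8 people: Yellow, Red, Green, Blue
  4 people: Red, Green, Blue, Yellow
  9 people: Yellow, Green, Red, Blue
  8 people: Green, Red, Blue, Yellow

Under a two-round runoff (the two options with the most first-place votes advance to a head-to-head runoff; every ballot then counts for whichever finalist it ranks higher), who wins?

Round 1 first-place votes: Red 4, Yellow 23, Blue 9, Green 15. Yellow and Green advance.
Runoff: Yellow is ranked above Green on 23 ballots, Green above Yellow on 28.

Green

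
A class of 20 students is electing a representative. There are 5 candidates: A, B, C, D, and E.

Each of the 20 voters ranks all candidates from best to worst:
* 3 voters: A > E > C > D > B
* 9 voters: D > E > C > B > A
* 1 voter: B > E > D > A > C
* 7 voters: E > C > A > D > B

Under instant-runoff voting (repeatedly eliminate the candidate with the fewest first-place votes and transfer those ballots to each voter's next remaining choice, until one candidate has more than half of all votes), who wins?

Round 1: A 3, B 1, C 0, D 9, E 7. C eliminated.
Round 2: A 3, B 1, D 9, E 7. B eliminated.
Round 3: A 3, D 9, E 8. A eliminated.
Round 4: D 9, E 11. E has a majority (≥11).

E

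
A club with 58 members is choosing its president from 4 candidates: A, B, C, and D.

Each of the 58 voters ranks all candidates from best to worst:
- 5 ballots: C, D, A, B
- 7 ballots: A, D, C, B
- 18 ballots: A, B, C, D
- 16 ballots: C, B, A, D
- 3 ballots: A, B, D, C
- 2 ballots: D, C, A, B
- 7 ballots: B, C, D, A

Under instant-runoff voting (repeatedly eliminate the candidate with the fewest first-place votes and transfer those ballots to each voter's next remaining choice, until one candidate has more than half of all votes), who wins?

Round 1: A 28, B 7, C 21, D 2. D eliminated.
Round 2: A 28, B 7, C 23. B eliminated.
Round 3: A 28, C 30. C has a majority (≥30).

C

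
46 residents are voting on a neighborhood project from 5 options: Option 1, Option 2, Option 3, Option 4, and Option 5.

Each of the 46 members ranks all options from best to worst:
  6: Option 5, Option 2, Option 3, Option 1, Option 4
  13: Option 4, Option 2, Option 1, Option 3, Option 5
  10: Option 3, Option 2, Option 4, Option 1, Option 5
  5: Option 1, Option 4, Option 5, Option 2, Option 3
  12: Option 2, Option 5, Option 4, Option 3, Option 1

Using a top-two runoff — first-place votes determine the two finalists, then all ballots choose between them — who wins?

Option 2

Round 1 first-place votes: Option 1 5, Option 2 12, Option 3 10, Option 4 13, Option 5 6. Option 4 and Option 2 advance.
Runoff: Option 4 is ranked above Option 2 on 18 ballots, Option 2 above Option 4 on 28.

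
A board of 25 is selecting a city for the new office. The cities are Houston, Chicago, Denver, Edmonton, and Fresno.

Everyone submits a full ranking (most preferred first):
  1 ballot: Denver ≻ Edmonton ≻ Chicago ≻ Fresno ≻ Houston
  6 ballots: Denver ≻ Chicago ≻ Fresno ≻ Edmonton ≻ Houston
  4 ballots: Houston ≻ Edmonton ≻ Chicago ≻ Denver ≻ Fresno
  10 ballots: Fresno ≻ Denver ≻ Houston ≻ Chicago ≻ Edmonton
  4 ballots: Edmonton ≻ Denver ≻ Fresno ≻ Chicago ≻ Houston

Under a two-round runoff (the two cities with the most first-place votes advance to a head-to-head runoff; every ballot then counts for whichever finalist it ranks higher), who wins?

Round 1 first-place votes: Houston 4, Chicago 0, Denver 7, Edmonton 4, Fresno 10. Fresno and Denver advance.
Runoff: Fresno is ranked above Denver on 10 ballots, Denver above Fresno on 15.

Denver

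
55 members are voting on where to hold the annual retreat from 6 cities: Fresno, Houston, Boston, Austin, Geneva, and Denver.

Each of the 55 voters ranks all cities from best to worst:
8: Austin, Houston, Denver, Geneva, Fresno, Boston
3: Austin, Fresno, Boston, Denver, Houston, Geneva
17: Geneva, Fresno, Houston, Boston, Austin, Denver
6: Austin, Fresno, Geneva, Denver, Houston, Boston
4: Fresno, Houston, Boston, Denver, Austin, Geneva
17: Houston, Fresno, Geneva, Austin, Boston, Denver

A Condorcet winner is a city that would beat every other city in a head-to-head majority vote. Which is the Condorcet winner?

Fresno vs Houston: 30–25
Fresno vs Boston: 55–0
Fresno vs Austin: 38–17
Fresno vs Geneva: 30–25
Fresno vs Denver: 47–8
Fresno beats every other city.

Fresno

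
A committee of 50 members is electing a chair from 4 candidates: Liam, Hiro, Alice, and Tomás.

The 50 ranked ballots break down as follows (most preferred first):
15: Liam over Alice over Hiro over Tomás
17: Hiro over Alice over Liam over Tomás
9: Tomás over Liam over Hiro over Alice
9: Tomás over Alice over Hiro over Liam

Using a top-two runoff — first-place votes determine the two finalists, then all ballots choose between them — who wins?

Hiro

Round 1 first-place votes: Liam 15, Hiro 17, Alice 0, Tomás 18. Tomás and Hiro advance.
Runoff: Tomás is ranked above Hiro on 18 ballots, Hiro above Tomás on 32.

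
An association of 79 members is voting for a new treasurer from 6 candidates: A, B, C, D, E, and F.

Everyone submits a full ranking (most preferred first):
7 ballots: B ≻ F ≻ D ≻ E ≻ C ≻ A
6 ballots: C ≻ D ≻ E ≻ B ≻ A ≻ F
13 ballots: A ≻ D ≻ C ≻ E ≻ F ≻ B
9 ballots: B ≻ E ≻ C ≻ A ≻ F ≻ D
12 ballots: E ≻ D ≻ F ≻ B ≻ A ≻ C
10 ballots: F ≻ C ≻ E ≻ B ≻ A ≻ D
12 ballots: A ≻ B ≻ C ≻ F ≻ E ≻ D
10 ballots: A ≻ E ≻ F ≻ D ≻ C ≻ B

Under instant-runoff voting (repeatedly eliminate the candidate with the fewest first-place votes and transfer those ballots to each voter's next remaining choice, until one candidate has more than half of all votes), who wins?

Round 1: A 35, B 16, C 6, D 0, E 12, F 10. D eliminated.
Round 2: A 35, B 16, C 6, E 12, F 10. C eliminated.
Round 3: A 35, B 16, E 18, F 10. F eliminated.
Round 4: A 35, B 16, E 28. B eliminated.
Round 5: A 35, E 44. E has a majority (≥40).

E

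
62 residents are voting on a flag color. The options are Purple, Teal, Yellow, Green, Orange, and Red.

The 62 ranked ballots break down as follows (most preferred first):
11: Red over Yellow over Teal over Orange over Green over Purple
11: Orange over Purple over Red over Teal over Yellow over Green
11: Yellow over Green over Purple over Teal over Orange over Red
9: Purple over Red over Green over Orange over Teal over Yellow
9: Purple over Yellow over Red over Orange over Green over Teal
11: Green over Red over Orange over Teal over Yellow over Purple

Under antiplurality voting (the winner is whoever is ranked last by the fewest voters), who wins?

Last-place votes: Purple 22, Teal 9, Yellow 9, Green 11, Orange 0, Red 11.

Orange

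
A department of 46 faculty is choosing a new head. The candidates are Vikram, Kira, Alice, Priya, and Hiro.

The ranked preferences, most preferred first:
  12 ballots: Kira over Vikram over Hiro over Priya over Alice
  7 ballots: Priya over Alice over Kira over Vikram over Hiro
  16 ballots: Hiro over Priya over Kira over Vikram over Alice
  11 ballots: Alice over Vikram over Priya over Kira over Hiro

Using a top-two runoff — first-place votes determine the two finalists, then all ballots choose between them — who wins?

Round 1 first-place votes: Vikram 0, Kira 12, Alice 11, Priya 7, Hiro 16. Hiro and Kira advance.
Runoff: Hiro is ranked above Kira on 16 ballots, Kira above Hiro on 30.

Kira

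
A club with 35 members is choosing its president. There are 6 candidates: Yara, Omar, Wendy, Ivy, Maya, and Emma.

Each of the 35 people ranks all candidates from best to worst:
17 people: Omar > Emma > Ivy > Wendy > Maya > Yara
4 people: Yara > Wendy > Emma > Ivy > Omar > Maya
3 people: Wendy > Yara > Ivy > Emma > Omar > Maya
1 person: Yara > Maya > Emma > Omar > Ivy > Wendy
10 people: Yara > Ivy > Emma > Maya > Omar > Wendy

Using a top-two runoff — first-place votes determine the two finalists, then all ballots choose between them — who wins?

Round 1 first-place votes: Yara 15, Omar 17, Wendy 3, Ivy 0, Maya 0, Emma 0. Omar and Yara advance.
Runoff: Omar is ranked above Yara on 17 ballots, Yara above Omar on 18.

Yara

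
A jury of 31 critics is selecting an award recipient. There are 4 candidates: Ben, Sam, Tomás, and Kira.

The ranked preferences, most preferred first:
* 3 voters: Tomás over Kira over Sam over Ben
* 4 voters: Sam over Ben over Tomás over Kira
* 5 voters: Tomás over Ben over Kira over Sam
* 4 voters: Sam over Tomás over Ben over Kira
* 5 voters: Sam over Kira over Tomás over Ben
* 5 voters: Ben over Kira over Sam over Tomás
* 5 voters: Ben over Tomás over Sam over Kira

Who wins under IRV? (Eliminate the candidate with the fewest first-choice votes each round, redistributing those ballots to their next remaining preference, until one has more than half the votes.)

Sam

Round 1: Ben 10, Sam 13, Tomás 8, Kira 0. Kira eliminated.
Round 2: Ben 10, Sam 13, Tomás 8. Tomás eliminated.
Round 3: Ben 15, Sam 16. Sam has a majority (≥16).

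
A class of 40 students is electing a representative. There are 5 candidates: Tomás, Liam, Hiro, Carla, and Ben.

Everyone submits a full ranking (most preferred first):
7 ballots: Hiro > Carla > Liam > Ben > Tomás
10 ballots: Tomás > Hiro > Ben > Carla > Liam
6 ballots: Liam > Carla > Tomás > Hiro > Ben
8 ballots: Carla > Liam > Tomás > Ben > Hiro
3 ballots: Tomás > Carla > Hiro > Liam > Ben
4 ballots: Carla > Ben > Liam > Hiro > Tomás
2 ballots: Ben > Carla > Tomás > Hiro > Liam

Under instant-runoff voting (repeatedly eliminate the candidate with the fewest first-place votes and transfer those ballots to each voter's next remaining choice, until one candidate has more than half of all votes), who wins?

Carla

Round 1: Tomás 13, Liam 6, Hiro 7, Carla 12, Ben 2. Ben eliminated.
Round 2: Tomás 13, Liam 6, Hiro 7, Carla 14. Liam eliminated.
Round 3: Tomás 13, Hiro 7, Carla 20. Hiro eliminated.
Round 4: Tomás 13, Carla 27. Carla has a majority (≥21).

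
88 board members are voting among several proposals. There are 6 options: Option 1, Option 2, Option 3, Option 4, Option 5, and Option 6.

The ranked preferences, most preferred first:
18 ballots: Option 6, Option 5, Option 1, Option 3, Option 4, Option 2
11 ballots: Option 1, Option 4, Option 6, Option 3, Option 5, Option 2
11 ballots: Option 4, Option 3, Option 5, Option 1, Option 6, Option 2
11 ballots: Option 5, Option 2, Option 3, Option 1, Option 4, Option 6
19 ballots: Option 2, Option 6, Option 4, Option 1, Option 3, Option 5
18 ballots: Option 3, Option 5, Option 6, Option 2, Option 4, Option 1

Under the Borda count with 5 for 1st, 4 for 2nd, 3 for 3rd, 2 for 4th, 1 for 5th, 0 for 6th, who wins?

Option 6

Option 1: 18×3 + 11×5 + 11×2 + 11×2 + 19×2 + 18×0 = 191
Option 2: 18×0 + 11×0 + 11×0 + 11×4 + 19×5 + 18×2 = 175
Option 3: 18×2 + 11×2 + 11×4 + 11×3 + 19×1 + 18×5 = 244
Option 4: 18×1 + 11×4 + 11×5 + 11×1 + 19×3 + 18×1 = 203
Option 5: 18×4 + 11×1 + 11×3 + 11×5 + 19×0 + 18×4 = 243
Option 6: 18×5 + 11×3 + 11×1 + 11×0 + 19×4 + 18×3 = 264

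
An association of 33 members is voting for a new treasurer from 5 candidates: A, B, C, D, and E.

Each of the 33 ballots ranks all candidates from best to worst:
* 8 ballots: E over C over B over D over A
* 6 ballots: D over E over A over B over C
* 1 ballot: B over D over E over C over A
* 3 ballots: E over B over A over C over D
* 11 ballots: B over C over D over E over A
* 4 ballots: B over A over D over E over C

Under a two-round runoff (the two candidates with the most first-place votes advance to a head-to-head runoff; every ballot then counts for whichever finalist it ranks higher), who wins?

E

Round 1 first-place votes: A 0, B 16, C 0, D 6, E 11. B and E advance.
Runoff: B is ranked above E on 16 ballots, E above B on 17.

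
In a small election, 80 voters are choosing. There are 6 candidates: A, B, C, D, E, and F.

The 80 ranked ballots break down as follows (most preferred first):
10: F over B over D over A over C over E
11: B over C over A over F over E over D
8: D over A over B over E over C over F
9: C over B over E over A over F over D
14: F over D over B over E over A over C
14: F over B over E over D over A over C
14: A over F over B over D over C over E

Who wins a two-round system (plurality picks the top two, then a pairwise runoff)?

Round 1 first-place votes: A 14, B 11, C 9, D 8, E 0, F 38. F and A advance.
Runoff: F is ranked above A on 38 ballots, A above F on 42.

A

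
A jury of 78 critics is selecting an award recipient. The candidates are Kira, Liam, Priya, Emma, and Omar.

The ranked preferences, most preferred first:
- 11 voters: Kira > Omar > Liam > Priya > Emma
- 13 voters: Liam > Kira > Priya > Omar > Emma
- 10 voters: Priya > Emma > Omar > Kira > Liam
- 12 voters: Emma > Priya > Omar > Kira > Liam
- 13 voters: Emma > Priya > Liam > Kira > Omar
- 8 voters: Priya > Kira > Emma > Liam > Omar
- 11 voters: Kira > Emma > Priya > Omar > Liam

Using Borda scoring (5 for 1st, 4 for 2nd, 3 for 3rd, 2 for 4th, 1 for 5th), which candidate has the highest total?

Kira: 11×5 + 13×4 + 10×2 + 12×2 + 13×2 + 8×4 + 11×5 = 264
Liam: 11×3 + 13×5 + 10×1 + 12×1 + 13×3 + 8×2 + 11×1 = 186
Priya: 11×2 + 13×3 + 10×5 + 12×4 + 13×4 + 8×5 + 11×3 = 284
Emma: 11×1 + 13×1 + 10×4 + 12×5 + 13×5 + 8×3 + 11×4 = 257
Omar: 11×4 + 13×2 + 10×3 + 12×3 + 13×1 + 8×1 + 11×2 = 179

Priya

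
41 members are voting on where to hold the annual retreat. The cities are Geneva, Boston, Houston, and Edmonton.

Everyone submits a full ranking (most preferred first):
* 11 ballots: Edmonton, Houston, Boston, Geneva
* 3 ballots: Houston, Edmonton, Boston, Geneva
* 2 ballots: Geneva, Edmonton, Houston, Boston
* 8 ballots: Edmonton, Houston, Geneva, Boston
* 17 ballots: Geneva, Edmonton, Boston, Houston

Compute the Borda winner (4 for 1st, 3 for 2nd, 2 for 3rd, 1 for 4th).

Geneva: 11×1 + 3×1 + 2×4 + 8×2 + 17×4 = 106
Boston: 11×2 + 3×2 + 2×1 + 8×1 + 17×2 = 72
Houston: 11×3 + 3×4 + 2×2 + 8×3 + 17×1 = 90
Edmonton: 11×4 + 3×3 + 2×3 + 8×4 + 17×3 = 142

Edmonton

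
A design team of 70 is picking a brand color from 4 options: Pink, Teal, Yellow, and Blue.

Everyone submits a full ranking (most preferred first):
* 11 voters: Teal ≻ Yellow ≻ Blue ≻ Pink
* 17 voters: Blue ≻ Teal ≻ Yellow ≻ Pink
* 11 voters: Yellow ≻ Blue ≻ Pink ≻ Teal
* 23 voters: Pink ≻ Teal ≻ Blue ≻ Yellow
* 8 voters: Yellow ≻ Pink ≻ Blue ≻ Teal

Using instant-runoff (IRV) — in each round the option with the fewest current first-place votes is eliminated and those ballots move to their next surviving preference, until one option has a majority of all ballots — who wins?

Round 1: Pink 23, Teal 11, Yellow 19, Blue 17. Teal eliminated.
Round 2: Pink 23, Yellow 30, Blue 17. Blue eliminated.
Round 3: Pink 23, Yellow 47. Yellow has a majority (≥36).

Yellow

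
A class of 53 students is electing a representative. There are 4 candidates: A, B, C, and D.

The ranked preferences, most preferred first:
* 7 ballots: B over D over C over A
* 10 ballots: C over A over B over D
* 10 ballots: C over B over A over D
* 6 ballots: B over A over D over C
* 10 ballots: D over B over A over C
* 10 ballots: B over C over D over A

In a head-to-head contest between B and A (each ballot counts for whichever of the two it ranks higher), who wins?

B

B is ranked above A on 43 ballots; A above B on 10.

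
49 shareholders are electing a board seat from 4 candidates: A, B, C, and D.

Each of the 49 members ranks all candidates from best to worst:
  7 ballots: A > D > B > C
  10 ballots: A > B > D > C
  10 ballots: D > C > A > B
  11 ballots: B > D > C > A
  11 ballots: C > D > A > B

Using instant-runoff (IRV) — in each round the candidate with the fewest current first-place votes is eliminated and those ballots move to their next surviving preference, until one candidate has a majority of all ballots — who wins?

C

Round 1: A 17, B 11, C 11, D 10. D eliminated.
Round 2: A 17, B 11, C 21. B eliminated.
Round 3: A 17, C 32. C has a majority (≥25).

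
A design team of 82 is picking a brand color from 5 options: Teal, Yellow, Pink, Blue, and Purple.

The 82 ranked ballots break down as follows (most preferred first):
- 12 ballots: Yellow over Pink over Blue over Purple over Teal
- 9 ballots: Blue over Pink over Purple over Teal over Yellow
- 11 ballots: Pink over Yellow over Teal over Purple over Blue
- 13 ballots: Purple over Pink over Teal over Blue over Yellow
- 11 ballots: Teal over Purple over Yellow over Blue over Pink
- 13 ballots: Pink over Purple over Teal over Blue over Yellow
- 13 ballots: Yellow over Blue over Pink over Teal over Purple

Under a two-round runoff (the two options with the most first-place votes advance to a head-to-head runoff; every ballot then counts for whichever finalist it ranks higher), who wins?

Pink

Round 1 first-place votes: Teal 11, Yellow 25, Pink 24, Blue 9, Purple 13. Yellow and Pink advance.
Runoff: Yellow is ranked above Pink on 36 ballots, Pink above Yellow on 46.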